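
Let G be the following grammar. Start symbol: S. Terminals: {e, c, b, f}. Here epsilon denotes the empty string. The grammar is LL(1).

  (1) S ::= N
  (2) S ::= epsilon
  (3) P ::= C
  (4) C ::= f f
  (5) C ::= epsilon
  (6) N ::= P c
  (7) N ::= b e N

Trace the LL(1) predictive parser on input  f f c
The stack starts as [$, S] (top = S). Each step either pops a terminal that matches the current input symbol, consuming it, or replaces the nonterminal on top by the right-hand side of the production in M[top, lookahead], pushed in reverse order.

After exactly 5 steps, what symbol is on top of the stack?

     Stack    Input    Action
  1  $ S      f f c $  expand S ::= N
  2  $ N      f f c $  expand N ::= P c
  3  $ c P    f f c $  expand P ::= C
  4  $ c C    f f c $  expand C ::= f f
  5  $ c f f  f f c $  match f
Stack after step 5: $ c f (top = f).

f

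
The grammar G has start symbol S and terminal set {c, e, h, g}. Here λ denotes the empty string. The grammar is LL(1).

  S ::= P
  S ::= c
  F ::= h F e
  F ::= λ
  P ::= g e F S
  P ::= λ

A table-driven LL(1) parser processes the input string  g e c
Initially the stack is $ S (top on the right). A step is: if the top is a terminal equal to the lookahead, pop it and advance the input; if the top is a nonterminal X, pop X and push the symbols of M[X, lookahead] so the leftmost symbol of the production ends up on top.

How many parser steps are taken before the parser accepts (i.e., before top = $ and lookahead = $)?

     Stack      Input    Action
  1  $ S        g e c $  expand S ::= P
  2  $ P        g e c $  expand P ::= g e F S
  3  $ S F e g  g e c $  match g
  4  $ S F e    e c $    match e
  5  $ S F      c $      expand F ::= λ
  6  $ S        c $      expand S ::= c
  7  $ c        c $      match c
Accept reached after 7 steps.

7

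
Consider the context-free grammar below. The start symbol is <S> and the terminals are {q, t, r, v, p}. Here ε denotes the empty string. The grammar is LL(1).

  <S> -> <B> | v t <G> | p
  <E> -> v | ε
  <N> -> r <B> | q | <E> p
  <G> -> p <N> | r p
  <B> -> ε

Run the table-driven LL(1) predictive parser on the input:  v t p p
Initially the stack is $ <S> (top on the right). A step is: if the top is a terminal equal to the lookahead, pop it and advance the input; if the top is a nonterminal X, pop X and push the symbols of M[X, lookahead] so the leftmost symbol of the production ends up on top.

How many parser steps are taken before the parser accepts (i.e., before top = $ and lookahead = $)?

step 1: stack=$ <S>  input=v t p p $  — expand <S> -> v t <G>
step 2: stack=$ <G> t v  input=v t p p $  — match v
step 3: stack=$ <G> t  input=t p p $  — match t
step 4: stack=$ <G>  input=p p $  — expand <G> -> p <N>
step 5: stack=$ <N> p  input=p p $  — match p
step 6: stack=$ <N>  input=p $  — expand <N> -> <E> p
step 7: stack=$ p <E>  input=p $  — expand <E> -> ε
step 8: stack=$ p  input=p $  — match p
Accept reached after 8 steps.

8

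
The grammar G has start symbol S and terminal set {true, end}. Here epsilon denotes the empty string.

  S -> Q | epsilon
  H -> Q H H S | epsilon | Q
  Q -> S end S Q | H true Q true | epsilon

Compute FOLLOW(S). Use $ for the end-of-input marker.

{$, end, true}

FIRST(S) = {epsilon, end, true}  (via Q)
FIRST(H) = {epsilon, end, true}  (via Q H H S, Q)
FIRST(Q) = {epsilon, end, true}  (via S end S Q, H true Q true)
FOLLOW(S) includes $ since S is the start symbol.
FOLLOW(H): in H->Q H H S (occurrence 1), H is followed by H S with FIRST {epsilon, end, true}; in H->Q H H S (occurrence 1), the suffix after H is nullable (adds nothing new); in H->Q H H S (occurrence 2), H is followed by S with FIRST {epsilon, end, true}; in H->Q H H S (occurrence 2), the suffix after H is nullable (adds nothing new); in Q->H true Q true, H is followed by true Q true with FIRST {true}. Thus FOLLOW(H) = {end, true}.
FOLLOW(S): in H->Q H H S, the suffix after S is empty, so FOLLOW(S) ⊇ FOLLOW(H) = {end, true}; in Q->S end S Q (occurrence 1), S is followed by end S Q with FIRST {end}; in Q->S end S Q (occurrence 2), S is followed by Q with FIRST {epsilon, end, true}; in Q->S end S Q (occurrence 2), the suffix after S is nullable, so FOLLOW(S) ⊇ FOLLOW(Q) = {$, end, true}. Thus FOLLOW(S) = {$, end, true}.
FOLLOW(Q): in S->Q, the suffix after Q is empty, so FOLLOW(Q) ⊇ FOLLOW(S) = {$, end, true}; in H->Q H H S, Q is followed by H H S with FIRST {epsilon, end, true}; in H->Q H H S, the suffix after Q is nullable, so FOLLOW(Q) ⊇ FOLLOW(H) = {end, true}; in H->Q, the suffix after Q is empty, so FOLLOW(Q) ⊇ FOLLOW(H) = {end, true}; in Q->S end S Q, the suffix after Q is empty (adds nothing new); in Q->H true Q true, Q is followed by true with FIRST {true}. Thus FOLLOW(Q) = {$, end, true}.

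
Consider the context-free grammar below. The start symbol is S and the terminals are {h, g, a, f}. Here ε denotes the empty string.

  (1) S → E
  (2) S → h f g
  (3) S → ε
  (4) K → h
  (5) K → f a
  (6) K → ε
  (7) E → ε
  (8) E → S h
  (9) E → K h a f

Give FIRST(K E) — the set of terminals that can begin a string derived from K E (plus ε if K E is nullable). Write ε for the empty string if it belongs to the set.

{ε, f, h}

FIRST(K) = {ε, f, h}
FIRST(S) = {ε, f, h}  (via E)
FIRST(E) = {ε, f, h}  (via S h, K h a f)
FIRST(K E): take FIRST of each symbol in turn, carrying on past any symbol whose FIRST contains ε; result {ε, f, h}.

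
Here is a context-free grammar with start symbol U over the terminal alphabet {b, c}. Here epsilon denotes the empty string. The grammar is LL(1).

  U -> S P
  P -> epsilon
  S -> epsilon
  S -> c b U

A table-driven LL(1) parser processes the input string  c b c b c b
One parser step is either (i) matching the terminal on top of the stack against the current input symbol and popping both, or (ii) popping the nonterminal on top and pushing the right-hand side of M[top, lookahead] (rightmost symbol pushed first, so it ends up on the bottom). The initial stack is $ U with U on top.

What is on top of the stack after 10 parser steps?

step 1: stack=$ U  input=c b c b c b $  — expand U -> S P
step 2: stack=$ P S  input=c b c b c b $  — expand S -> c b U
step 3: stack=$ P U b c  input=c b c b c b $  — match c
step 4: stack=$ P U b  input=b c b c b $  — match b
step 5: stack=$ P U  input=c b c b $  — expand U -> S P
step 6: stack=$ P P S  input=c b c b $  — expand S -> c b U
step 7: stack=$ P P U b c  input=c b c b $  — match c
step 8: stack=$ P P U b  input=b c b $  — match b
step 9: stack=$ P P U  input=c b $  — expand U -> S P
step 10: stack=$ P P P S  input=c b $  — expand S -> c b U
Stack after step 10: $ P P P U b c (top = c).

c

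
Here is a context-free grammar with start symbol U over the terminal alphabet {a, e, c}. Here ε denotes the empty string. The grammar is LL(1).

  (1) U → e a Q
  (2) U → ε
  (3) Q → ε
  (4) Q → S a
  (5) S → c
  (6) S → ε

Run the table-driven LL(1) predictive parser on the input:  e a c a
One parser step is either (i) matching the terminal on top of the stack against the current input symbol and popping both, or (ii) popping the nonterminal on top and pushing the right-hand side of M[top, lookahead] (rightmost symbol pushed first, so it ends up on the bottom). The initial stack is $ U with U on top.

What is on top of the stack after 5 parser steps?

step 1: stack=$ U  input=e a c a $  — expand U → e a Q
step 2: stack=$ Q a e  input=e a c a $  — match e
step 3: stack=$ Q a  input=a c a $  — match a
step 4: stack=$ Q  input=c a $  — expand Q → S a
step 5: stack=$ a S  input=c a $  — expand S → c
Stack after step 5: $ a c (top = c).

c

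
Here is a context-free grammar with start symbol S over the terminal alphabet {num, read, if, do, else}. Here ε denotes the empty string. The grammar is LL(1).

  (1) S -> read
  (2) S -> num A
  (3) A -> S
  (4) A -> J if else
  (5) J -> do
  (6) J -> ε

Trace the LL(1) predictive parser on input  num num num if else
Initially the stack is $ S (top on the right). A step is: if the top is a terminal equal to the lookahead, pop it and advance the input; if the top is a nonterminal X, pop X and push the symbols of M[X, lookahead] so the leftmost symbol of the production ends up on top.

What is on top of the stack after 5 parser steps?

step 1: stack=$ S  input=num num num if else $  — expand S -> num A
step 2: stack=$ A num  input=num num num if else $  — match num
step 3: stack=$ A  input=num num if else $  — expand A -> S
step 4: stack=$ S  input=num num if else $  — expand S -> num A
step 5: stack=$ A num  input=num num if else $  — match num
Stack after step 5: $ A (top = A).

A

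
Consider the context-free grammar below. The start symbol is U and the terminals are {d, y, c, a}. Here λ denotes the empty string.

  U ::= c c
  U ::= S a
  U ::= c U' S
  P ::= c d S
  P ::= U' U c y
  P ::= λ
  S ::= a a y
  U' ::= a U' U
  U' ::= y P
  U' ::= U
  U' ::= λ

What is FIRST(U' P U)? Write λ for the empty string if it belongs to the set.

FIRST(S): from S::=a a y we get {a}. So FIRST(S) = {a}.
FIRST(U): from U::=c c we get {c}; from U::=S a we get {a}; from U::=c U' S we get {c}. So FIRST(U) = {a, c}.
FIRST(U'): from U'::=a U' U we get {a}; from U'::=y P we get {y}; from U'::=U we get {a, c}; from U'::=λ we get {λ}. So FIRST(U') = {λ, a, c, y}.
FIRST(P): from P::=c d S we get {c}; from P::=U' U c y we get {a, c, y}; from P::=λ we get {λ}. So FIRST(P) = {λ, a, c, y}.
FIRST(U' P U): take FIRST of each symbol in turn, carrying on past any symbol whose FIRST contains λ; result {a, c, y}.

{a, c, y}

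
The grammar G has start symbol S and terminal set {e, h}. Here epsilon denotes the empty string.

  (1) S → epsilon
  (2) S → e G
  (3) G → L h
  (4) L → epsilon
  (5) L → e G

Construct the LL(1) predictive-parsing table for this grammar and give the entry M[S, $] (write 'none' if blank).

FIRST(S): from S→epsilon we get {epsilon}; from S→e G we get {e}. So FIRST(S) = {epsilon, e}.
FIRST(L): from L→epsilon we get {epsilon}; from L→e G we get {e}. So FIRST(L) = {epsilon, e}.
FIRST(G): from G→L h we get {e, h}. So FIRST(G) = {e, h}.
FOLLOW(S) includes $ since S is the start symbol.
FOLLOW(S): S appears on no right-hand side. Thus FOLLOW(S) = {$}.
For S → epsilon: FIRST(epsilon) = {epsilon}, so it goes in M[S, t] for t ∈ {}; since epsilon ∈ FIRST, also for every t ∈ FOLLOW(S) = {$}.
For S → e G: FIRST(e G) = {e}, so it goes in M[S, t] for t ∈ {e}.

S → epsilon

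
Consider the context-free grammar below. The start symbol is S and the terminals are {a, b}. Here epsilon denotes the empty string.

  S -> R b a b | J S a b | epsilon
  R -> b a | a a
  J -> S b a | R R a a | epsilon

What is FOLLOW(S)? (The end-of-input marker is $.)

FIRST(R): from R->b a we get {b}; from R->a a we get {a}. So FIRST(R) = {a, b}.
FIRST(S): from S->R b a b we get {a, b}; from S->J S a b we get {a, b}; from S->epsilon we get {epsilon}. So FIRST(S) = {epsilon, a, b}.
FIRST(J): from J->S b a we get {a, b}; from J->R R a a we get {a, b}; from J->epsilon we get {epsilon}. So FIRST(J) = {epsilon, a, b}.
FOLLOW(S) includes $ since S is the start symbol.
FOLLOW(S): in S->J S a b, S is followed by a b with FIRST {a}; in J->S b a, S is followed by b a with FIRST {b}. Thus FOLLOW(S) = {$, a, b}.
FOLLOW(R): in S->R b a b, R is followed by b a b with FIRST {b}; in J->R R a a (occurrence 1), R is followed by R a a with FIRST {a, b}; in J->R R a a (occurrence 2), R is followed by a a with FIRST {a}. Thus FOLLOW(R) = {a, b}.
FOLLOW(J): in S->J S a b, J is followed by S a b with FIRST {a, b}. Thus FOLLOW(J) = {a, b}.

{$, a, b}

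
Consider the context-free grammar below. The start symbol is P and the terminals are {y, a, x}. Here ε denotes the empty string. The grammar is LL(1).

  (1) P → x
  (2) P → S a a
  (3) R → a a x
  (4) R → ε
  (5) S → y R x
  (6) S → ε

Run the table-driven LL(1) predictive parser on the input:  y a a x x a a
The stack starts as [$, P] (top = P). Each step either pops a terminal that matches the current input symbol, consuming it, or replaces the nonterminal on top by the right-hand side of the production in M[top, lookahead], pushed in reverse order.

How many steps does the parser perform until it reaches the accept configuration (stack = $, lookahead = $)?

step 1: stack=$ P  input=y a a x x a a $  — expand P → S a a
step 2: stack=$ a a S  input=y a a x x a a $  — expand S → y R x
step 3: stack=$ a a x R y  input=y a a x x a a $  — match y
step 4: stack=$ a a x R  input=a a x x a a $  — expand R → a a x
step 5: stack=$ a a x x a a  input=a a x x a a $  — match a
step 6: stack=$ a a x x a  input=a x x a a $  — match a
step 7: stack=$ a a x x  input=x x a a $  — match x
step 8: stack=$ a a x  input=x a a $  — match x
step 9: stack=$ a a  input=a a $  — match a
step 10: stack=$ a  input=a $  — match a
Accept reached after 10 steps.

10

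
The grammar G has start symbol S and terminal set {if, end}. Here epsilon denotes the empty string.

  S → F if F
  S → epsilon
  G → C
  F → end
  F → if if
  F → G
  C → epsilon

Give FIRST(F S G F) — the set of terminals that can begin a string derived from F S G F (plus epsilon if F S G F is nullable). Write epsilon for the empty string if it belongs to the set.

FIRST(C): from C→epsilon we get {epsilon}. So FIRST(C) = {epsilon}.
FIRST(G): from G→C we get {epsilon}. So FIRST(G) = {epsilon}.
FIRST(F): from F→end we get {end}; from F→if if we get {if}; from F→G we get {epsilon}. So FIRST(F) = {epsilon, end, if}.
FIRST(S): from S→F if F we get {end, if}; from S→epsilon we get {epsilon}. So FIRST(S) = {epsilon, end, if}.
FIRST(F S G F): take FIRST of each symbol in turn, carrying on past any symbol whose FIRST contains epsilon; result {epsilon, end, if}.

{epsilon, end, if}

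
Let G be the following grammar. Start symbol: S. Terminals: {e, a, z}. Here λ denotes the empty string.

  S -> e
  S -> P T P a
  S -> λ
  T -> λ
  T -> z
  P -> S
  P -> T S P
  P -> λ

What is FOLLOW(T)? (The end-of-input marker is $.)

{a, e, z}

FIRST(T): from T->λ we get {λ}; from T->z we get {z}. So FIRST(T) = {λ, z}.
FIRST(S): from S->e we get {e}; from S->P T P a we get {a, e, z}; from S->λ we get {λ}. So FIRST(S) = {λ, a, e, z}.
FIRST(P): from P->S we get {λ, a, e, z}; from P->T S P we get {λ, a, e, z}; from P->λ we get {λ}. So FIRST(P) = {λ, a, e, z}.
FOLLOW(S) includes $ since S is the start symbol.
FOLLOW(P): in S->P T P a (occurrence 1), P is followed by T P a with FIRST {a, e, z}; in S->P T P a (occurrence 2), P is followed by a with FIRST {a}; in P->T S P, the suffix after P is empty (adds nothing new). Thus FOLLOW(P) = {a, e, z}.
FOLLOW(S): in P->S, the suffix after S is empty, so FOLLOW(S) ⊇ FOLLOW(P) = {a, e, z}; in P->T S P, S is followed by P with FIRST {λ, a, e, z}; in P->T S P, the suffix after S is nullable, so FOLLOW(S) ⊇ FOLLOW(P) = {a, e, z}. Thus FOLLOW(S) = {$, a, e, z}.
FOLLOW(T): in S->P T P a, T is followed by P a with FIRST {a, e, z}; in P->T S P, T is followed by S P with FIRST {λ, a, e, z}; in P->T S P, the suffix after T is nullable, so FOLLOW(T) ⊇ FOLLOW(P) = {a, e, z}. Thus FOLLOW(T) = {a, e, z}.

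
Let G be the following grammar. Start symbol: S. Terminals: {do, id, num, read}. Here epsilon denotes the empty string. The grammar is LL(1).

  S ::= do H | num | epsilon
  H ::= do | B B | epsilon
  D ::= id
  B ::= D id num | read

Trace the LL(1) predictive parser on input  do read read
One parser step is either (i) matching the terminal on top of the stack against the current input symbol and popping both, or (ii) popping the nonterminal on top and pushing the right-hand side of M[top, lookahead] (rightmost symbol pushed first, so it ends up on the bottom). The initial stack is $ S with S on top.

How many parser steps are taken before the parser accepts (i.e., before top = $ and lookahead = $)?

7

step 1: stack=$ S  input=do read read $  — expand S ::= do H
step 2: stack=$ H do  input=do read read $  — match do
step 3: stack=$ H  input=read read $  — expand H ::= B B
step 4: stack=$ B B  input=read read $  — expand B ::= read
step 5: stack=$ B read  input=read read $  — match read
step 6: stack=$ B  input=read $  — expand B ::= read
step 7: stack=$ read  input=read $  — match read
Accept reached after 7 steps.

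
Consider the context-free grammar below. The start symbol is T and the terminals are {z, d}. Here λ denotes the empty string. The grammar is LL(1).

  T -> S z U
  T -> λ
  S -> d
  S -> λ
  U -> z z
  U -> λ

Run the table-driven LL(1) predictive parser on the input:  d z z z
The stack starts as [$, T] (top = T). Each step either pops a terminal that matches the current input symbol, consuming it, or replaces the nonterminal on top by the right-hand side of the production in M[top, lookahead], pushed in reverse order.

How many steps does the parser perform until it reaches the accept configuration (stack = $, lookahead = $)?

7

step 1: stack=$ T  input=d z z z $  — expand T -> S z U
step 2: stack=$ U z S  input=d z z z $  — expand S -> d
step 3: stack=$ U z d  input=d z z z $  — match d
step 4: stack=$ U z  input=z z z $  — match z
step 5: stack=$ U  input=z z $  — expand U -> z z
step 6: stack=$ z z  input=z z $  — match z
step 7: stack=$ z  input=z $  — match z
Accept reached after 7 steps.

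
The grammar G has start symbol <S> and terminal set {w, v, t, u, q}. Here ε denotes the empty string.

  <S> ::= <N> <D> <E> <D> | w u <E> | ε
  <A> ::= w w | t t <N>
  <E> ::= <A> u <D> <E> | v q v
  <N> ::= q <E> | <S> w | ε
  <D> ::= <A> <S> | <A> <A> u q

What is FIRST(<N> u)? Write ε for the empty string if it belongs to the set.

FIRST(<A>): from <A>::=w w we get {w}; from <A>::=t t <N> we get {t}. So FIRST(<A>) = {t, w}.
FIRST(<E>): from <E>::=<A> u <D> <E> we get {t, w}; from <E>::=v q v we get {v}. So FIRST(<E>) = {t, v, w}.
FIRST(<D>): from <D>::=<A> <S> we get {t, w}; from <D>::=<A> <A> u q we get {t, w}. So FIRST(<D>) = {t, w}.
FIRST(<S>): from <S>::=<N> <D> <E> <D> we get {q, t, w}; from <S>::=w u <E> we get {w}; from <S>::=ε we get {ε}. So FIRST(<S>) = {ε, q, t, w}.
FIRST(<N>): from <N>::=q <E> we get {q}; from <N>::=<S> w we get {q, t, w}; from <N>::=ε we get {ε}. So FIRST(<N>) = {ε, q, t, w}.
FIRST(<N> u): take FIRST of each symbol in turn, carrying on past any symbol whose FIRST contains ε; result {q, t, u, w}.

{q, t, u, w}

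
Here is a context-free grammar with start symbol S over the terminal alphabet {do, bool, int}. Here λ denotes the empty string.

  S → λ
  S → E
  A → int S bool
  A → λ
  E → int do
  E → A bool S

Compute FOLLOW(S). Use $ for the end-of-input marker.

FIRST(A) = {λ, int}
FIRST(E) = {bool, int}  (via A bool S)
FIRST(S) = {λ, bool, int}  (via E)
FOLLOW(S) includes $ since S is the start symbol.
FOLLOW(A): in E→A bool S, A is followed by bool S with FIRST {bool}. Thus FOLLOW(A) = {bool}.
FOLLOW(S): in A→int S bool, S is followed by bool with FIRST {bool}; in E→A bool S, the suffix after S is empty, so FOLLOW(S) ⊇ FOLLOW(E) = {$, bool}. Thus FOLLOW(S) = {$, bool}.
FOLLOW(E): in S→E, the suffix after E is empty, so FOLLOW(E) ⊇ FOLLOW(S) = {$, bool}. Thus FOLLOW(E) = {$, bool}.

{$, bool}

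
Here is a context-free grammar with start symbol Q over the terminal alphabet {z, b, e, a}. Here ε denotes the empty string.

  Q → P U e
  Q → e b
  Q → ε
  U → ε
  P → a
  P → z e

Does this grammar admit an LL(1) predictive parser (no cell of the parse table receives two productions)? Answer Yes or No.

Yes

FIRST(Q) = {ε, a, e, z}
FIRST(U) = {ε}
FIRST(P) = {a, z}
FOLLOW(Q) = {$}
FOLLOW(U) = {e}
FOLLOW(P) = {e}
Each cell of M receives at most one production.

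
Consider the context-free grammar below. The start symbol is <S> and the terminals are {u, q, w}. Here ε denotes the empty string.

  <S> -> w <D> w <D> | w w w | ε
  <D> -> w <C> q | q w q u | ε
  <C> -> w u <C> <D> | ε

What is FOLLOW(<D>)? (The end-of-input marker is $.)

{$, q, w}

FIRST(<S>): from <S>->w <D> w <D> we get {w}; from <S>->w w w we get {w}; from <S>->ε we get {ε}. So FIRST(<S>) = {ε, w}.
FIRST(<D>): from <D>->w <C> q we get {w}; from <D>->q w q u we get {q}; from <D>->ε we get {ε}. So FIRST(<D>) = {ε, q, w}.
FIRST(<C>): from <C>->w u <C> <D> we get {w}; from <C>->ε we get {ε}. So FIRST(<C>) = {ε, w}.
FOLLOW(<S>) includes $ since <S> is the start symbol.
FOLLOW(<S>): <S> appears on no right-hand side. Thus FOLLOW(<S>) = {$}.
FOLLOW(<C>): in <D>->w <C> q, <C> is followed by q with FIRST {q}; in <C>->w u <C> <D>, <C> is followed by <D> with FIRST {ε, q, w}; in <C>->w u <C> <D>, the suffix after <C> is nullable (adds nothing new). Thus FOLLOW(<C>) = {q, w}.
FOLLOW(<D>): in <S>->w <D> w <D> (occurrence 1), <D> is followed by w <D> with FIRST {w}; in <S>->w <D> w <D> (occurrence 2), the suffix after <D> is empty, so FOLLOW(<D>) ⊇ FOLLOW(<S>) = {$}; in <C>->w u <C> <D>, the suffix after <D> is empty, so FOLLOW(<D>) ⊇ FOLLOW(<C>) = {q, w}. Thus FOLLOW(<D>) = {$, q, w}.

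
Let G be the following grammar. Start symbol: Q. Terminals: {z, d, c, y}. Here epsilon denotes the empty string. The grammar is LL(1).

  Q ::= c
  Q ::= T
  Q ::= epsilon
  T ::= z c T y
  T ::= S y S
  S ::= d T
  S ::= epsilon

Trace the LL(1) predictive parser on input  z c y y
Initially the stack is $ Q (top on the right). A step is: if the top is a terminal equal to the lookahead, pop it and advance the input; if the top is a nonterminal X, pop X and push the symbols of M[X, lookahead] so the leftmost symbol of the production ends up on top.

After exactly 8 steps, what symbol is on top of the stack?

y

step 1: stack=$ Q  input=z c y y $  — expand Q ::= T
step 2: stack=$ T  input=z c y y $  — expand T ::= z c T y
step 3: stack=$ y T c z  input=z c y y $  — match z
step 4: stack=$ y T c  input=c y y $  — match c
step 5: stack=$ y T  input=y y $  — expand T ::= S y S
step 6: stack=$ y S y S  input=y y $  — expand S ::= epsilon
step 7: stack=$ y S y  input=y y $  — match y
step 8: stack=$ y S  input=y $  — expand S ::= epsilon
Stack after step 8: $ y (top = y).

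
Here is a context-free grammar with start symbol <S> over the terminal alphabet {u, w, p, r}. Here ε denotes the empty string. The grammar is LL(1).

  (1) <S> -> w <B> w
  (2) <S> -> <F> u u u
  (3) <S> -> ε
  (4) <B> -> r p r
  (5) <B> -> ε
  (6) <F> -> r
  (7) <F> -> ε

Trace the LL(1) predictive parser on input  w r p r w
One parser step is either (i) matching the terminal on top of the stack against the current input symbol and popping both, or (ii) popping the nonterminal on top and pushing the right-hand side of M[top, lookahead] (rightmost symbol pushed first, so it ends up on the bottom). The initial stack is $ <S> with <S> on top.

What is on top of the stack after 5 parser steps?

r

step 1: stack=$ <S>  input=w r p r w $  — expand <S> -> w <B> w
step 2: stack=$ w <B> w  input=w r p r w $  — match w
step 3: stack=$ w <B>  input=r p r w $  — expand <B> -> r p r
step 4: stack=$ w r p r  input=r p r w $  — match r
step 5: stack=$ w r p  input=p r w $  — match p
Stack after step 5: $ w r (top = r).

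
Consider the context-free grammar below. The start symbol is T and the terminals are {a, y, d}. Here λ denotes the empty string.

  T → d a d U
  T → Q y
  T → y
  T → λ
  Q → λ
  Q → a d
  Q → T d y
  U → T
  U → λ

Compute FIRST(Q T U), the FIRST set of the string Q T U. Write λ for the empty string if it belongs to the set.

FIRST(T): from T→d a d U we get {d}; from T→Q y we get {a, d, y}; from T→y we get {y}; from T→λ we get {λ}. So FIRST(T) = {λ, a, d, y}.
FIRST(Q): from Q→λ we get {λ}; from Q→a d we get {a}; from Q→T d y we get {a, d, y}. So FIRST(Q) = {λ, a, d, y}.
FIRST(U): from U→T we get {λ, a, d, y}; from U→λ we get {λ}. So FIRST(U) = {λ, a, d, y}.
FIRST(Q T U): take FIRST of each symbol in turn, carrying on past any symbol whose FIRST contains λ; result {λ, a, d, y}.

{λ, a, d, y}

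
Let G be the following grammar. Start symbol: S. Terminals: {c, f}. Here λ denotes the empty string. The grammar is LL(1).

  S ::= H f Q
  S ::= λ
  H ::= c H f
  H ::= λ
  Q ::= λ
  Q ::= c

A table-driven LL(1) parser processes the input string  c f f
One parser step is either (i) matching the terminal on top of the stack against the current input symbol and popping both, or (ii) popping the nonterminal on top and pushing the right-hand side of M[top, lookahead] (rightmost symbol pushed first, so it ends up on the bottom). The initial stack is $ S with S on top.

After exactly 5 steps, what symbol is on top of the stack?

     Stack        Input    Action
  1  $ S          c f f $  expand S ::= H f Q
  2  $ Q f H      c f f $  expand H ::= c H f
  3  $ Q f f H c  c f f $  match c
  4  $ Q f f H    f f $    expand H ::= λ
  5  $ Q f f      f f $    match f
Stack after step 5: $ Q f (top = f).

f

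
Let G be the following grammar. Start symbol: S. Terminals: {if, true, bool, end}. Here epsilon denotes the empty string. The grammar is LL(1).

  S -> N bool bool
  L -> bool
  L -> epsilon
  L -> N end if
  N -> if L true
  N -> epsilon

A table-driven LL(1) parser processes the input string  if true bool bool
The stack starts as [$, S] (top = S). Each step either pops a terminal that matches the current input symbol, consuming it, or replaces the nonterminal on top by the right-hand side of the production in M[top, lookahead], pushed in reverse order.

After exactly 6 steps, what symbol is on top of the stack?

step 1: stack=$ S  input=if true bool bool $  — expand S -> N bool bool
step 2: stack=$ bool bool N  input=if true bool bool $  — expand N -> if L true
step 3: stack=$ bool bool true L if  input=if true bool bool $  — match if
step 4: stack=$ bool bool true L  input=true bool bool $  — expand L -> epsilon
step 5: stack=$ bool bool true  input=true bool bool $  — match true
step 6: stack=$ bool bool  input=bool bool $  — match bool
Stack after step 6: $ bool (top = bool).

bool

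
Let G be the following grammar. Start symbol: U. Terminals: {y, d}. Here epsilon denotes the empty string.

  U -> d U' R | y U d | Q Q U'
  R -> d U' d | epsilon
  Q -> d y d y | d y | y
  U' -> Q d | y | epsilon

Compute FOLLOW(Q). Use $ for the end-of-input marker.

{$, d, y}

FIRST(R): from R->d U' d we get {d}; from R->epsilon we get {epsilon}. So FIRST(R) = {epsilon, d}.
FIRST(Q): from Q->d y d y we get {d}; from Q->d y we get {d}; from Q->y we get {y}. So FIRST(Q) = {d, y}.
FIRST(U): from U->d U' R we get {d}; from U->y U d we get {y}; from U->Q Q U' we get {d, y}. So FIRST(U) = {d, y}.
FIRST(U'): from U'->Q d we get {d, y}; from U'->y we get {y}; from U'->epsilon we get {epsilon}. So FIRST(U') = {epsilon, d, y}.
FOLLOW(U) includes $ since U is the start symbol.
FOLLOW(U): in U->y U d, U is followed by d with FIRST {d}. Thus FOLLOW(U) = {$, d}.
FOLLOW(R): in U->d U' R, the suffix after R is empty, so FOLLOW(R) ⊇ FOLLOW(U) = {$, d}. Thus FOLLOW(R) = {$, d}.
FOLLOW(Q): in U->Q Q U' (occurrence 1), Q is followed by Q U' with FIRST {d, y}; in U->Q Q U' (occurrence 2), Q is followed by U' with FIRST {epsilon, d, y}; in U->Q Q U' (occurrence 2), the suffix after Q is nullable, so FOLLOW(Q) ⊇ FOLLOW(U) = {$, d}; in U'->Q d, Q is followed by d with FIRST {d}. Thus FOLLOW(Q) = {$, d, y}.
FOLLOW(U'): in U->d U' R, U' is followed by R with FIRST {epsilon, d}; in U->d U' R, the suffix after U' is nullable, so FOLLOW(U') ⊇ FOLLOW(U) = {$, d}; in U->Q Q U', the suffix after U' is empty, so FOLLOW(U') ⊇ FOLLOW(U) = {$, d}; in R->d U' d, U' is followed by d with FIRST {d}. Thus FOLLOW(U') = {$, d}.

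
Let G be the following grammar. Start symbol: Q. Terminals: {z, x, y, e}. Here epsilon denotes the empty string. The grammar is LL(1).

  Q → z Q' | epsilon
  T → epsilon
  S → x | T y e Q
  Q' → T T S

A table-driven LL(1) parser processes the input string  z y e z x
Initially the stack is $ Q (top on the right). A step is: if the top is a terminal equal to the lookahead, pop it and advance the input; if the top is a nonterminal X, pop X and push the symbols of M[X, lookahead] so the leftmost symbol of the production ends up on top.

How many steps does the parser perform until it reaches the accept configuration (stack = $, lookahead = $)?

step 1: stack=$ Q  input=z y e z x $  — expand Q → z Q'
step 2: stack=$ Q' z  input=z y e z x $  — match z
step 3: stack=$ Q'  input=y e z x $  — expand Q' → T T S
step 4: stack=$ S T T  input=y e z x $  — expand T → epsilon
step 5: stack=$ S T  input=y e z x $  — expand T → epsilon
step 6: stack=$ S  input=y e z x $  — expand S → T y e Q
step 7: stack=$ Q e y T  input=y e z x $  — expand T → epsilon
step 8: stack=$ Q e y  input=y e z x $  — match y
step 9: stack=$ Q e  input=e z x $  — match e
step 10: stack=$ Q  input=z x $  — expand Q → z Q'
step 11: stack=$ Q' z  input=z x $  — match z
step 12: stack=$ Q'  input=x $  — expand Q' → T T S
step 13: stack=$ S T T  input=x $  — expand T → epsilon
step 14: stack=$ S T  input=x $  — expand T → epsilon
step 15: stack=$ S  input=x $  — expand S → x
step 16: stack=$ x  input=x $  — match x
Accept reached after 16 steps.

16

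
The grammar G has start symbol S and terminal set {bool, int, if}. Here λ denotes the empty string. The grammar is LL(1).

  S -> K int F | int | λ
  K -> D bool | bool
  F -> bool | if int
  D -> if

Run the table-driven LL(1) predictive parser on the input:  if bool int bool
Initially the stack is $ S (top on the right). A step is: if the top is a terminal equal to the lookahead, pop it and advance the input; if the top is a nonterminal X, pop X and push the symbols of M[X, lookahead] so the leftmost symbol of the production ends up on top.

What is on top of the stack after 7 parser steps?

step 1: stack=$ S  input=if bool int bool $  — expand S -> K int F
step 2: stack=$ F int K  input=if bool int bool $  — expand K -> D bool
step 3: stack=$ F int bool D  input=if bool int bool $  — expand D -> if
step 4: stack=$ F int bool if  input=if bool int bool $  — match if
step 5: stack=$ F int bool  input=bool int bool $  — match bool
step 6: stack=$ F int  input=int bool $  — match int
step 7: stack=$ F  input=bool $  — expand F -> bool
Stack after step 7: $ bool (top = bool).

bool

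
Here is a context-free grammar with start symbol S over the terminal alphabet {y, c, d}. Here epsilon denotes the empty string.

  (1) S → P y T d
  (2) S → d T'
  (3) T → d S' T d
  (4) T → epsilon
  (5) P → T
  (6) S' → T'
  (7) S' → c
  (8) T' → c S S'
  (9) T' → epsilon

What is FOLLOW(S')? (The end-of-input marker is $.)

FIRST(T): from T→d S' T d we get {d}; from T→epsilon we get {epsilon}. So FIRST(T) = {epsilon, d}.
FIRST(T'): from T'→c S S' we get {c}; from T'→epsilon we get {epsilon}. So FIRST(T') = {epsilon, c}.
FIRST(P): from P→T we get {epsilon, d}. So FIRST(P) = {epsilon, d}.
FIRST(S'): from S'→T' we get {epsilon, c}; from S'→c we get {c}. So FIRST(S') = {epsilon, c}.
FIRST(S): from S→P y T d we get {d, y}; from S→d T' we get {d}. So FIRST(S) = {d, y}.
FOLLOW(S) includes $ since S is the start symbol.
FOLLOW(P): in S→P y T d, P is followed by y T d with FIRST {y}. Thus FOLLOW(P) = {y}.
FOLLOW(T): in S→P y T d, T is followed by d with FIRST {d}; in T→d S' T d, T is followed by d with FIRST {d}; in P→T, the suffix after T is empty, so FOLLOW(T) ⊇ FOLLOW(P) = {y}. Thus FOLLOW(T) = {d, y}.
FOLLOW(S): in T'→c S S', S is followed by S' with FIRST {epsilon, c}; in T'→c S S', the suffix after S is nullable, so FOLLOW(S) ⊇ FOLLOW(T') = {$, c, d}. Thus FOLLOW(S) = {$, c, d}.
FOLLOW(S'): in T→d S' T d, S' is followed by T d with FIRST {d}; in T'→c S S', the suffix after S' is empty, so FOLLOW(S') ⊇ FOLLOW(T') = {$, c, d}. Thus FOLLOW(S') = {$, c, d}.
FOLLOW(T'): in S→d T', the suffix after T' is empty, so FOLLOW(T') ⊇ FOLLOW(S) = {$, c, d}; in S'→T', the suffix after T' is empty, so FOLLOW(T') ⊇ FOLLOW(S') = {$, c, d}. Thus FOLLOW(T') = {$, c, d}.

{$, c, d}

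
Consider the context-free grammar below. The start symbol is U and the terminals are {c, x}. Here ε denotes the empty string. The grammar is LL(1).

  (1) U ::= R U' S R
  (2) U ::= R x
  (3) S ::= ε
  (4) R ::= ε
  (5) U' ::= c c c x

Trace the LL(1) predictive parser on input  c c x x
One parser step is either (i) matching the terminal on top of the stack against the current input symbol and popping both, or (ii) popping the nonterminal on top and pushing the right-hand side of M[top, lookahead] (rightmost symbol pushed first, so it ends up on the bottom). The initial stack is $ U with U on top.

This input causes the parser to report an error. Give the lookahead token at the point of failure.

     Stack          Input      Action
  1  $ U            c c x x $  expand U ::= R U' S R
  2  $ R S U' R     c c x x $  expand R ::= ε
  3  $ R S U'       c c x x $  expand U' ::= c c c x
  4  $ R S x c c c  c c x x $  match c
  5  $ R S x c c    c x x $    match c
  6  $ R S x c      x x $      error: top is terminal c but lookahead is x

x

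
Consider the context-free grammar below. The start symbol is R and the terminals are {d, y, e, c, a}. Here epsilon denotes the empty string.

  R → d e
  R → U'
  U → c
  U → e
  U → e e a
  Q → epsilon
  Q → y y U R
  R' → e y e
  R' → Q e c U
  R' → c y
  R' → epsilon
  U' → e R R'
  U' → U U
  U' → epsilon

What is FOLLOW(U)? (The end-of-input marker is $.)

{$, c, d, e, y}

FIRST(U) = {c, e}
FIRST(Q) = {epsilon, y}
FIRST(R') = {epsilon, c, e, y}  (via Q e c U)
FIRST(U') = {epsilon, c, e}  (via U U)
FIRST(R) = {epsilon, c, d, e}  (via U')
FOLLOW(R) includes $ since R is the start symbol.
FOLLOW(Q): in R'→Q e c U, Q is followed by e c U with FIRST {e}. Thus FOLLOW(Q) = {e}.
FOLLOW(R): in Q→y y U R, the suffix after R is empty, so FOLLOW(R) ⊇ FOLLOW(Q) = {e}; in U'→e R R', R is followed by R' with FIRST {epsilon, c, e, y}; in U'→e R R', the suffix after R is nullable, so FOLLOW(R) ⊇ FOLLOW(U') = {$, c, e, y}. Thus FOLLOW(R) = {$, c, e, y}.
FOLLOW(U'): in R→U', the suffix after U' is empty, so FOLLOW(U') ⊇ FOLLOW(R) = {$, c, e, y}. Thus FOLLOW(U') = {$, c, e, y}.
FOLLOW(R'): in U'→e R R', the suffix after R' is empty, so FOLLOW(R') ⊇ FOLLOW(U') = {$, c, e, y}. Thus FOLLOW(R') = {$, c, e, y}.
FOLLOW(U): in Q→y y U R, U is followed by R with FIRST {epsilon, c, d, e}; in Q→y y U R, the suffix after U is nullable, so FOLLOW(U) ⊇ FOLLOW(Q) = {e}; in R'→Q e c U, the suffix after U is empty, so FOLLOW(U) ⊇ FOLLOW(R') = {$, c, e, y}; in U'→U U (occurrence 1), U is followed by U with FIRST {c, e}; in U'→U U (occurrence 2), the suffix after U is empty, so FOLLOW(U) ⊇ FOLLOW(U') = {$, c, e, y}. Thus FOLLOW(U) = {$, c, d, e, y}.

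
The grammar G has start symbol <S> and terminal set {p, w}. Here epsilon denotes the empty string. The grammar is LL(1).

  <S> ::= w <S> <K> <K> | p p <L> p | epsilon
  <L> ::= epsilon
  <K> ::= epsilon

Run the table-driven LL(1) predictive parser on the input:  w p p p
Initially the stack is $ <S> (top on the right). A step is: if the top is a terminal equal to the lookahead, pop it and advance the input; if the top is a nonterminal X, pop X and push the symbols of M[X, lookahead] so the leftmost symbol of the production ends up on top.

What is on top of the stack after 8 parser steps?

<K>

     Stack                Input      Action
  1  $ <S>                w p p p $  expand <S> ::= w <S> <K> <K>
  2  $ <K> <K> <S> w      w p p p $  match w
  3  $ <K> <K> <S>        p p p $    expand <S> ::= p p <L> p
  4  $ <K> <K> p <L> p p  p p p $    match p
  5  $ <K> <K> p <L> p    p p $      match p
  6  $ <K> <K> p <L>      p $        expand <L> ::= epsilon
  7  $ <K> <K> p          p $        match p
  8  $ <K> <K>            $          expand <K> ::= epsilon
Stack after step 8: $ <K> (top = <K>).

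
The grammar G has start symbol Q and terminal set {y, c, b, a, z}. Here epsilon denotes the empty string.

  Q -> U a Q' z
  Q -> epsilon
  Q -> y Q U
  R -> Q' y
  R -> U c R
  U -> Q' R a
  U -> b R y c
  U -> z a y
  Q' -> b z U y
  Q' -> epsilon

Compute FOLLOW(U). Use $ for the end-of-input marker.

{$, a, b, c, y, z}

FIRST(Q') = {epsilon, b}
FIRST(Q) = {epsilon, b, y, z}  (via U a Q' z)
FIRST(R) = {b, y, z}  (via Q' y, U c R)
FIRST(U) = {b, y, z}  (via Q' R a)
FOLLOW(Q) includes $ since Q is the start symbol.
FOLLOW(Q): in Q->y Q U, Q is followed by U with FIRST {b, y, z}. Thus FOLLOW(Q) = {$, b, y, z}.
FOLLOW(R): in R->U c R, the suffix after R is empty (adds nothing new); in U->Q' R a, R is followed by a with FIRST {a}; in U->b R y c, R is followed by y c with FIRST {y}. Thus FOLLOW(R) = {a, y}.
FOLLOW(U): in Q->U a Q' z, U is followed by a Q' z with FIRST {a}; in Q->y Q U, the suffix after U is empty, so FOLLOW(U) ⊇ FOLLOW(Q) = {$, b, y, z}; in R->U c R, U is followed by c R with FIRST {c}; in Q'->b z U y, U is followed by y with FIRST {y}. Thus FOLLOW(U) = {$, a, b, c, y, z}.
FOLLOW(Q'): in Q->U a Q' z, Q' is followed by z with FIRST {z}; in R->Q' y, Q' is followed by y with FIRST {y}; in U->Q' R a, Q' is followed by R a with FIRST {b, y, z}. Thus FOLLOW(Q') = {b, y, z}.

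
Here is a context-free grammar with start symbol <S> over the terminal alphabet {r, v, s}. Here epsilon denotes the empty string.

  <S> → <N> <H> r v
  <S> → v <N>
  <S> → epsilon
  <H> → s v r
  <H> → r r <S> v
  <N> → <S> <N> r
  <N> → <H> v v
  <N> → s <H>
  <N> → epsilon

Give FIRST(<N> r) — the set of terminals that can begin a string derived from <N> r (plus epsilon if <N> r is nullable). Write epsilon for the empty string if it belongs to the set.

{r, s, v}

FIRST(<H>): from <H>→s v r we get {s}; from <H>→r r <S> v we get {r}. So FIRST(<H>) = {r, s}.
FIRST(<S>): from <S>→<N> <H> r v we get {r, s, v}; from <S>→v <N> we get {v}; from <S>→epsilon we get {epsilon}. So FIRST(<S>) = {epsilon, r, s, v}.
FIRST(<N>): from <N>→<S> <N> r we get {r, s, v}; from <N>→<H> v v we get {r, s}; from <N>→s <H> we get {s}; from <N>→epsilon we get {epsilon}. So FIRST(<N>) = {epsilon, r, s, v}.
FIRST(<N> r): take FIRST of each symbol in turn, carrying on past any symbol whose FIRST contains epsilon; result {r, s, v}.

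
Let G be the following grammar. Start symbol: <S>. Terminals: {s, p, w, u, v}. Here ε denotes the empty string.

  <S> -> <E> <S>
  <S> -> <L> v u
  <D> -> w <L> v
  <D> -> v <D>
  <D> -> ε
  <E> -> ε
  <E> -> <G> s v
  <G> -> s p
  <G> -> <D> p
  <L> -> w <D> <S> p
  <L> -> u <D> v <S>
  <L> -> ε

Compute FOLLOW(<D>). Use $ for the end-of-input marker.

{p, s, u, v, w}

FIRST(<D>): from <D>->w <L> v we get {w}; from <D>->v <D> we get {v}; from <D>->ε we get {ε}. So FIRST(<D>) = {ε, v, w}.
FIRST(<L>): from <L>->w <D> <S> p we get {w}; from <L>->u <D> v <S> we get {u}; from <L>->ε we get {ε}. So FIRST(<L>) = {ε, u, w}.
FIRST(<G>): from <G>->s p we get {s}; from <G>-><D> p we get {p, v, w}. So FIRST(<G>) = {p, s, v, w}.
FIRST(<E>): from <E>->ε we get {ε}; from <E>-><G> s v we get {p, s, v, w}. So FIRST(<E>) = {ε, p, s, v, w}.
FIRST(<S>): from <S>-><E> <S> we get {p, s, u, v, w}; from <S>-><L> v u we get {u, v, w}. So FIRST(<S>) = {p, s, u, v, w}.
FOLLOW(<S>) includes $ since <S> is the start symbol.
FOLLOW(<D>): in <D>->v <D>, the suffix after <D> is empty (adds nothing new); in <G>-><D> p, <D> is followed by p with FIRST {p}; in <L>->w <D> <S> p, <D> is followed by <S> p with FIRST {p, s, u, v, w}; in <L>->u <D> v <S>, <D> is followed by v <S> with FIRST {v}. Thus FOLLOW(<D>) = {p, s, u, v, w}.
FOLLOW(<E>): in <S>-><E> <S>, <E> is followed by <S> with FIRST {p, s, u, v, w}. Thus FOLLOW(<E>) = {p, s, u, v, w}.
FOLLOW(<G>): in <E>-><G> s v, <G> is followed by s v with FIRST {s}. Thus FOLLOW(<G>) = {s}.
FOLLOW(<L>): in <S>-><L> v u, <L> is followed by v u with FIRST {v}; in <D>->w <L> v, <L> is followed by v with FIRST {v}. Thus FOLLOW(<L>) = {v}.
FOLLOW(<S>): in <S>-><E> <S>, the suffix after <S> is empty (adds nothing new); in <L>->w <D> <S> p, <S> is followed by p with FIRST {p}; in <L>->u <D> v <S>, the suffix after <S> is empty, so FOLLOW(<S>) ⊇ FOLLOW(<L>) = {v}. Thus FOLLOW(<S>) = {$, p, v}.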